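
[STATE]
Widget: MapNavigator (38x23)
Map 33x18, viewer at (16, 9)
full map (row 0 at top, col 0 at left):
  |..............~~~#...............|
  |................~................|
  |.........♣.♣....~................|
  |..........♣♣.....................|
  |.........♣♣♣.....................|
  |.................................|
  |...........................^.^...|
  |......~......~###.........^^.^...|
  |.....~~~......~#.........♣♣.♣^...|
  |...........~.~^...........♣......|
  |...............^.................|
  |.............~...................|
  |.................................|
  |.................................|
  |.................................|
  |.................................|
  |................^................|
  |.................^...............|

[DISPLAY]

                                      
                                      
   ..............~~~#...............  
   ................~................  
   .........♣.♣....~................  
   ..........♣♣.....................  
   .........♣♣♣.....................  
   .................................  
   ...........................^.^...  
   ......~......~###.........^^.^...  
   .....~~~......~#.........♣♣.♣^...  
   ...........~.~^.@.........♣......  
   ...............^.................  
   .............~...................  
   .................................  
   .................................  
   .................................  
   .................................  
   ................^................  
   .................^...............  
                                      
                                      
                                      


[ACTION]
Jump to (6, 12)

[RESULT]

             ................~........
             .........♣.♣....~........
             ..........♣♣.............
             .........♣♣♣.............
             .........................
             .........................
             ......~......~###........
             .....~~~......~#.........
             ...........~.~^..........
             ...............^.........
             .............~...........
             ......@..................
             .........................
             .........................
             .........................
             ................^........
             .................^.......
                                      
                                      
                                      
                                      
                                      
                                      


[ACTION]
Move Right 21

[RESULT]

........~................             
.♣.♣....~................             
..♣♣.....................             
.♣♣♣.....................             
.........................             
...................^.^...             
.....~###.........^^.^...             
......~#.........♣♣.♣^...             
...~.~^...........♣......             
.......^.................             
.....~...................             
...................@.....             
.........................             
.........................             
.........................             
........^................             
.........^...............             
                                      
                                      
                                      
                                      
                                      
                                      


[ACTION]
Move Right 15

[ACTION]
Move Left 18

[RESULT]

     ................~................
     .........♣.♣....~................
     ..........♣♣.....................
     .........♣♣♣.....................
     .................................
     ...........................^.^...
     ......~......~###.........^^.^...
     .....~~~......~#.........♣♣.♣^...
     ...........~.~^...........♣......
     ...............^.................
     .............~...................
     ..............@..................
     .................................
     .................................
     .................................
     ................^................
     .................^...............
                                      
                                      
                                      
                                      
                                      
                                      


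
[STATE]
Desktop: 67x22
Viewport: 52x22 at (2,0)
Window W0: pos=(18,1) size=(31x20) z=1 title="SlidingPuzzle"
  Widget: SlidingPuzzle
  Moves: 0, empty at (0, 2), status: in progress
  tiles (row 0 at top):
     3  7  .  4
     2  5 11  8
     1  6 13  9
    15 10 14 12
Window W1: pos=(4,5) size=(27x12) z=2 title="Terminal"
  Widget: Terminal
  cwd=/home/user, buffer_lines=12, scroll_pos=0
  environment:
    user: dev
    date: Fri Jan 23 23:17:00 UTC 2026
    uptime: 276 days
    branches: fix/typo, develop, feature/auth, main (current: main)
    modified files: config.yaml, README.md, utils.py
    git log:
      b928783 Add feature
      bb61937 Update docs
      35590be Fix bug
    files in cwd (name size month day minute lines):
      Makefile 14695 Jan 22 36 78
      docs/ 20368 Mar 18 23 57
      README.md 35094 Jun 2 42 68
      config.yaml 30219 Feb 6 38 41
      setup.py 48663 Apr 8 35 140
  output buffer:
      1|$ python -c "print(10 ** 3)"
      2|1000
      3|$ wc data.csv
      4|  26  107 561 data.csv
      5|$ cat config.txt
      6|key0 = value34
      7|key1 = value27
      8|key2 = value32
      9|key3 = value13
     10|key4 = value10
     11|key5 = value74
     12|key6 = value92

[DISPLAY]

                                                    
                ┏━━━━━━━━━━━━━━━━━━━━━━━━━━━━━┓     
                ┃ SlidingPuzzle               ┃     
                ┠─────────────────────────────┨     
                ┃┌────┬────┬────┬────┐        ┃     
  ┏━━━━━━━━━━━━━━━━━━━━━━━━━┓   │  4 │        ┃     
  ┃ Terminal                ┃───┼────┤        ┃     
  ┠─────────────────────────┨11 │  8 │        ┃     
  ┃$ python -c "print(10 ** ┃───┼────┤        ┃     
  ┃1000                     ┃13 │  9 │        ┃     
  ┃$ wc data.csv            ┃───┼────┤        ┃     
  ┃  26  107 561 data.csv   ┃14 │ 12 │        ┃     
  ┃$ cat config.txt         ┃───┴────┘        ┃     
  ┃key0 = value34           ┃                 ┃     
  ┃key1 = value27           ┃                 ┃     
  ┃key2 = value32           ┃                 ┃     
  ┗━━━━━━━━━━━━━━━━━━━━━━━━━┛                 ┃     
                ┃                             ┃     
                ┃                             ┃     
                ┃                             ┃     
                ┗━━━━━━━━━━━━━━━━━━━━━━━━━━━━━┛     
                                                    


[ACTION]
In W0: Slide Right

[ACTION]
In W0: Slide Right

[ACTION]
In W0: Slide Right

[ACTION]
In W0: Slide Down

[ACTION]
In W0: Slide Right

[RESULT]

                                                    
                ┏━━━━━━━━━━━━━━━━━━━━━━━━━━━━━┓     
                ┃ SlidingPuzzle               ┃     
                ┠─────────────────────────────┨     
                ┃┌────┬────┬────┬────┐        ┃     
  ┏━━━━━━━━━━━━━━━━━━━━━━━━━┓ 7 │  4 │        ┃     
  ┃ Terminal                ┃───┼────┤        ┃     
  ┠─────────────────────────┨11 │  8 │        ┃     
  ┃$ python -c "print(10 ** ┃───┼────┤        ┃     
  ┃1000                     ┃13 │  9 │        ┃     
  ┃$ wc data.csv            ┃───┼────┤        ┃     
  ┃  26  107 561 data.csv   ┃14 │ 12 │        ┃     
  ┃$ cat config.txt         ┃───┴────┘        ┃     
  ┃key0 = value34           ┃                 ┃     
  ┃key1 = value27           ┃                 ┃     
  ┃key2 = value32           ┃                 ┃     
  ┗━━━━━━━━━━━━━━━━━━━━━━━━━┛                 ┃     
                ┃                             ┃     
                ┃                             ┃     
                ┃                             ┃     
                ┗━━━━━━━━━━━━━━━━━━━━━━━━━━━━━┛     
                                                    


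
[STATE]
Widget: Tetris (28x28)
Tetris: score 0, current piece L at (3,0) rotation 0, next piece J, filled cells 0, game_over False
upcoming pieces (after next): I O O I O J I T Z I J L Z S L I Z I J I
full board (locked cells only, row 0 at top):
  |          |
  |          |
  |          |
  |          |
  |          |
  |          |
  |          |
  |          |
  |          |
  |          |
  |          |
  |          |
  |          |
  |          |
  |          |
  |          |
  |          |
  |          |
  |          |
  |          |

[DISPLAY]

     ▒    │Next:            
   ▒▒▒    │█                
          │███              
          │                 
          │                 
          │                 
          │Score:           
          │0                
          │                 
          │                 
          │                 
          │                 
          │                 
          │                 
          │                 
          │                 
          │                 
          │                 
          │                 
          │                 
          │                 
          │                 
          │                 
          │                 
          │                 
          │                 
          │                 
          │                 


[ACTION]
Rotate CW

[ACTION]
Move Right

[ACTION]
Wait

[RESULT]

          │Next:            
    ▒     │█                
    ▒     │███              
    ▒▒    │                 
          │                 
          │                 
          │Score:           
          │0                
          │                 
          │                 
          │                 
          │                 
          │                 
          │                 
          │                 
          │                 
          │                 
          │                 
          │                 
          │                 
          │                 
          │                 
          │                 
          │                 
          │                 
          │                 
          │                 
          │                 


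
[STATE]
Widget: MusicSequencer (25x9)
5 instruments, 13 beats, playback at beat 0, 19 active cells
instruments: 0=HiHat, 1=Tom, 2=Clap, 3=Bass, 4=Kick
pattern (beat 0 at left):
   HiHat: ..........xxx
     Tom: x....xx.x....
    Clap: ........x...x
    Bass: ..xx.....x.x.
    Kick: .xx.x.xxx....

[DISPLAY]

      ▼123456789012      
 HiHat··········███      
   Tom█····██·█····      
  Clap········█···█      
  Bass··██·····█·█·      
  Kick·██·█·███····      
                         
                         
                         


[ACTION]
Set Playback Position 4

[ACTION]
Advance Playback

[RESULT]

      01234▼6789012      
 HiHat··········███      
   Tom█····██·█····      
  Clap········█···█      
  Bass··██·····█·█·      
  Kick·██·█·███····      
                         
                         
                         


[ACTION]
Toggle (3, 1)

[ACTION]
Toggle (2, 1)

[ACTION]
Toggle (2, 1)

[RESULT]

      01234▼6789012      
 HiHat··········███      
   Tom█····██·█····      
  Clap········█···█      
  Bass·███·····█·█·      
  Kick·██·█·███····      
                         
                         
                         


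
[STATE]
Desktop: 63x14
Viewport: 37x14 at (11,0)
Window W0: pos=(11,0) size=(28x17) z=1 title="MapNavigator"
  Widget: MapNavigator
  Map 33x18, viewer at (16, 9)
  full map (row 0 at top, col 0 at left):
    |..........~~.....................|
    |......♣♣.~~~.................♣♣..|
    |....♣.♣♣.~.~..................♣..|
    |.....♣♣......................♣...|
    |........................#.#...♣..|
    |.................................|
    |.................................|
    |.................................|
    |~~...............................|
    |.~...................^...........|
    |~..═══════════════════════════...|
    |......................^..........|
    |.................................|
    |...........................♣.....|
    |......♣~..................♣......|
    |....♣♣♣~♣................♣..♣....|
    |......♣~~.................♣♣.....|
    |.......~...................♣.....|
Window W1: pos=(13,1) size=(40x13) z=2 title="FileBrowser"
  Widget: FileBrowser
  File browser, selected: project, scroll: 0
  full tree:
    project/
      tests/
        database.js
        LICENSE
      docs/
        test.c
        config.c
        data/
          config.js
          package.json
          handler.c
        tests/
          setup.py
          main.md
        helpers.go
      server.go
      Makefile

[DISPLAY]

┏━━━━━━━━━━━━━━━━━━━━━━━━━━┓         
┃ ┏━━━━━━━━━━━━━━━━━━━━━━━━━━━━━━━━━━
┠─┃ FileBrowser                      
┃.┠──────────────────────────────────
┃.┃> [-] project/                    
┃.┃    [+] tests/                    
┃.┃    [+] docs/                     
┃.┃    server.go                     
┃.┃    Makefile                      
┃.┃                                  
┃═┃                                  
┃.┃                                  
┃.┃                                  
┃.┗━━━━━━━━━━━━━━━━━━━━━━━━━━━━━━━━━━


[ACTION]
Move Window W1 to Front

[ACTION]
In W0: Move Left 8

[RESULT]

┏━━━━━━━━━━━━━━━━━━━━━━━━━━┓         
┃ ┏━━━━━━━━━━━━━━━━━━━━━━━━━━━━━━━━━━
┠─┃ FileBrowser                      
┃ ┠──────────────────────────────────
┃ ┃> [-] project/                    
┃ ┃    [+] tests/                    
┃ ┃    [+] docs/                     
┃ ┃    server.go                     
┃ ┃    Makefile                      
┃ ┃                                  
┃ ┃                                  
┃ ┃                                  
┃ ┃                                  
┃ ┗━━━━━━━━━━━━━━━━━━━━━━━━━━━━━━━━━━


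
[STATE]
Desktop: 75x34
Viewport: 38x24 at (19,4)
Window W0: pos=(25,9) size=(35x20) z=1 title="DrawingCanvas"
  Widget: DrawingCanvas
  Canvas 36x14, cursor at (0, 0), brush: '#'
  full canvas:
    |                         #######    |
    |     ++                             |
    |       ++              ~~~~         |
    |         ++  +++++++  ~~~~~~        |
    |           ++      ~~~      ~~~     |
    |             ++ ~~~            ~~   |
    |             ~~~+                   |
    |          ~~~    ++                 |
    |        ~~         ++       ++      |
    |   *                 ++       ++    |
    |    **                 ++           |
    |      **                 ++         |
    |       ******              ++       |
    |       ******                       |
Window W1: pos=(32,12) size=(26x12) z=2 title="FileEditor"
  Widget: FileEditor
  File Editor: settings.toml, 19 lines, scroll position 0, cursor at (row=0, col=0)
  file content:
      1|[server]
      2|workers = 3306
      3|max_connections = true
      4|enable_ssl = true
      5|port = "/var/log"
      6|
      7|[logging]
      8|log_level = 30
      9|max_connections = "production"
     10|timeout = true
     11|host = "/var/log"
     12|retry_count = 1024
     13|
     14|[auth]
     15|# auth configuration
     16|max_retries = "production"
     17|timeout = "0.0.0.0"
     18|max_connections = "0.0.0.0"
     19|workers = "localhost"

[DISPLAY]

                                      
                                      
                                      
                                      
                                      
      ┏━━━━━━━━━━━━━━━━━━━━━━━━━━━━━━━
      ┃ DrawingCanvas                 
      ┠───────────────────────────────
      ┃+     ┏━━━━━━━━━━━━━━━━━━━━━━━━
      ┃     +┃ FileEditor             
      ┃      ┠────────────────────────
      ┃      ┃█server]               ▲
      ┃      ┃workers = 3306         █
      ┃      ┃max_connections = true ░
      ┃      ┃enable_ssl = true      ░
      ┃      ┃port = "/var/log"      ░
      ┃      ┃                       ░
      ┃   *  ┃[logging]              ░
      ┃    **┃log_level = 30         ▼
      ┃      ┗━━━━━━━━━━━━━━━━━━━━━━━━
      ┃       ******              ++  
      ┃       ******                  
      ┃                               
      ┃                               


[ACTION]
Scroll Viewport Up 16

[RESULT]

                                      
                                      
                                      
                                      
                                      
                                      
                                      
                                      
                                      
      ┏━━━━━━━━━━━━━━━━━━━━━━━━━━━━━━━
      ┃ DrawingCanvas                 
      ┠───────────────────────────────
      ┃+     ┏━━━━━━━━━━━━━━━━━━━━━━━━
      ┃     +┃ FileEditor             
      ┃      ┠────────────────────────
      ┃      ┃█server]               ▲
      ┃      ┃workers = 3306         █
      ┃      ┃max_connections = true ░
      ┃      ┃enable_ssl = true      ░
      ┃      ┃port = "/var/log"      ░
      ┃      ┃                       ░
      ┃   *  ┃[logging]              ░
      ┃    **┃log_level = 30         ▼
      ┃      ┗━━━━━━━━━━━━━━━━━━━━━━━━


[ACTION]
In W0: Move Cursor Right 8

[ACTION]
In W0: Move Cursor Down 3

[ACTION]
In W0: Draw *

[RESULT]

                                      
                                      
                                      
                                      
                                      
                                      
                                      
                                      
                                      
      ┏━━━━━━━━━━━━━━━━━━━━━━━━━━━━━━━
      ┃ DrawingCanvas                 
      ┠───────────────────────────────
      ┃      ┏━━━━━━━━━━━━━━━━━━━━━━━━
      ┃     +┃ FileEditor             
      ┃      ┠────────────────────────
      ┃      ┃█server]               ▲
      ┃      ┃workers = 3306         █
      ┃      ┃max_connections = true ░
      ┃      ┃enable_ssl = true      ░
      ┃      ┃port = "/var/log"      ░
      ┃      ┃                       ░
      ┃   *  ┃[logging]              ░
      ┃    **┃log_level = 30         ▼
      ┃      ┗━━━━━━━━━━━━━━━━━━━━━━━━


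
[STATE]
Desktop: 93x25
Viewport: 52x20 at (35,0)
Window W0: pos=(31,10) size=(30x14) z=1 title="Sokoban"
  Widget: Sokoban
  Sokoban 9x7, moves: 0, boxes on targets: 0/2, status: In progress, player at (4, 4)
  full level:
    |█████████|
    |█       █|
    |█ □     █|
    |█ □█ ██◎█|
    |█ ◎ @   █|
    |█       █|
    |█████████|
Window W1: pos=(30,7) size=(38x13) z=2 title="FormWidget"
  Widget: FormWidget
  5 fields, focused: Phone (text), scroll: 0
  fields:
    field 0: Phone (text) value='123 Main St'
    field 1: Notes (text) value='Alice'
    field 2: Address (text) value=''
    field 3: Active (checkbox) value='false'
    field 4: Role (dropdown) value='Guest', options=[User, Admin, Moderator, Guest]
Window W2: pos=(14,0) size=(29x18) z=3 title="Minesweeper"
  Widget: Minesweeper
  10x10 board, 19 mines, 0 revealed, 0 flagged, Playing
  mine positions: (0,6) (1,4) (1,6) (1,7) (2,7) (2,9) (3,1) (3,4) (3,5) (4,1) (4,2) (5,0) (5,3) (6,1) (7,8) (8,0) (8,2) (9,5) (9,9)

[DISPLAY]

━━━━━━━┓                                            
       ┃                                            
───────┨                                            
       ┃                                            
       ┃                                            
       ┃                                            
       ┃                                            
       ┃━━━━━━━━━━━━━━━━━━━━━━━━┓                   
       ┃                        ┃                   
       ┃────────────────────────┨                   
       ┃  [123 Main St         ]┃                   
       ┃  [Alice               ]┃                   
       ┃  [                    ]┃                   
       ┃  [ ]                   ┃                   
       ┃  [Guest              ▼]┃                   
       ┃                        ┃                   
       ┃                        ┃                   
━━━━━━━┛                        ┃                   
                                ┃                   
━━━━━━━━━━━━━━━━━━━━━━━━━━━━━━━━┛                   


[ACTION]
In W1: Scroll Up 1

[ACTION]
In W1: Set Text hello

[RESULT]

━━━━━━━┓                                            
       ┃                                            
───────┨                                            
       ┃                                            
       ┃                                            
       ┃                                            
       ┃                                            
       ┃━━━━━━━━━━━━━━━━━━━━━━━━┓                   
       ┃                        ┃                   
       ┃────────────────────────┨                   
       ┃  [hello               ]┃                   
       ┃  [Alice               ]┃                   
       ┃  [                    ]┃                   
       ┃  [ ]                   ┃                   
       ┃  [Guest              ▼]┃                   
       ┃                        ┃                   
       ┃                        ┃                   
━━━━━━━┛                        ┃                   
                                ┃                   
━━━━━━━━━━━━━━━━━━━━━━━━━━━━━━━━┛                   


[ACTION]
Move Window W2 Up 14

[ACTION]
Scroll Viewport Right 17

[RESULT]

━┓                                                  
 ┃                                                  
─┨                                                  
 ┃                                                  
 ┃                                                  
 ┃                                                  
 ┃                                                  
 ┃━━━━━━━━━━━━━━━━━━━━━━━━┓                         
 ┃                        ┃                         
 ┃────────────────────────┨                         
 ┃  [hello               ]┃                         
 ┃  [Alice               ]┃                         
 ┃  [                    ]┃                         
 ┃  [ ]                   ┃                         
 ┃  [Guest              ▼]┃                         
 ┃                        ┃                         
 ┃                        ┃                         
━┛                        ┃                         
                          ┃                         
━━━━━━━━━━━━━━━━━━━━━━━━━━┛                         


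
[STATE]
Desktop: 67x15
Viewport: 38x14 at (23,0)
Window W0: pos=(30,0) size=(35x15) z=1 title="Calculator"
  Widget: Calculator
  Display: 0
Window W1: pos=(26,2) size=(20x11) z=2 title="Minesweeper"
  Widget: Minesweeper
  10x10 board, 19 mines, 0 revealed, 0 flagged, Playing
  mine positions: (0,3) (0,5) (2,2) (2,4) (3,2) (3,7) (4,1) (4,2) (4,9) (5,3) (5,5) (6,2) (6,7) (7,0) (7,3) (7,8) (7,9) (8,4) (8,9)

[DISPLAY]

       ┏━━━━━━━━━━━━━━━━━━━━━━━━━━━━━━
       ┃ Calculator                   
   ┏━━━━━━━━━━━━━━━━━━┓───────────────
   ┃ Minesweeper      ┃               
   ┠──────────────────┨─┐             
   ┃■■■■■■■■■■        ┃ │             
   ┃■■■■■■■■■■        ┃─┤             
   ┃■■■■■■■■■■        ┃ │             
   ┃■■■■■■■■■■        ┃─┤             
   ┃■■■■■■■■■■        ┃ │             
   ┃■■■■■■■■■■        ┃─┤             
   ┃■■■■■■■■■■        ┃ │             
   ┗━━━━━━━━━━━━━━━━━━┛─┤             
       ┃│ C │ MC│ MR│ M+│             


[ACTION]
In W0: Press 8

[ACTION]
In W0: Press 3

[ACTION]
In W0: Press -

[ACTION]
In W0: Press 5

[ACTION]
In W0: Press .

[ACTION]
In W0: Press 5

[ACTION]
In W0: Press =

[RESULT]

       ┏━━━━━━━━━━━━━━━━━━━━━━━━━━━━━━
       ┃ Calculator                   
   ┏━━━━━━━━━━━━━━━━━━┓───────────────
   ┃ Minesweeper      ┃              7
   ┠──────────────────┨─┐             
   ┃■■■■■■■■■■        ┃ │             
   ┃■■■■■■■■■■        ┃─┤             
   ┃■■■■■■■■■■        ┃ │             
   ┃■■■■■■■■■■        ┃─┤             
   ┃■■■■■■■■■■        ┃ │             
   ┃■■■■■■■■■■        ┃─┤             
   ┃■■■■■■■■■■        ┃ │             
   ┗━━━━━━━━━━━━━━━━━━┛─┤             
       ┃│ C │ MC│ MR│ M+│             


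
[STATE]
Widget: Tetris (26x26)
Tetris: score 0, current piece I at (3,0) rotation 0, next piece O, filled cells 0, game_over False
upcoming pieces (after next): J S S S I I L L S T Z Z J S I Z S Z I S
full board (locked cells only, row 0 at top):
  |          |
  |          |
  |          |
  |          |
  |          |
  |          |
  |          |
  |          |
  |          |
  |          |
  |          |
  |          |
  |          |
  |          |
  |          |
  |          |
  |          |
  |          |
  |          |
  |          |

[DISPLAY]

   ████   │Next:          
          │▓▓             
          │▓▓             
          │               
          │               
          │               
          │Score:         
          │0              
          │               
          │               
          │               
          │               
          │               
          │               
          │               
          │               
          │               
          │               
          │               
          │               
          │               
          │               
          │               
          │               
          │               
          │               


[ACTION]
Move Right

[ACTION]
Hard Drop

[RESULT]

    ▓▓    │Next:          
    ▓▓    │█              
          │███            
          │               
          │               
          │               
          │Score:         
          │0              
          │               
          │               
          │               
          │               
          │               
          │               
          │               
          │               
          │               
          │               
          │               
    ████  │               
          │               
          │               
          │               
          │               
          │               
          │               


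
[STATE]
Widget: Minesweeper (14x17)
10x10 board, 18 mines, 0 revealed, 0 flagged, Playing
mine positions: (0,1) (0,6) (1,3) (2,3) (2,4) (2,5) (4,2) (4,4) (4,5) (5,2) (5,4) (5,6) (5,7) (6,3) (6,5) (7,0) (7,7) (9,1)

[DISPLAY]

■■■■■■■■■■    
■■■■■■■■■■    
■■■■■■■■■■    
■■■■■■■■■■    
■■■■■■■■■■    
■■■■■■■■■■    
■■■■■■■■■■    
■■■■■■■■■■    
■■■■■■■■■■    
■■■■■■■■■■    
              
              
              
              
              
              
              


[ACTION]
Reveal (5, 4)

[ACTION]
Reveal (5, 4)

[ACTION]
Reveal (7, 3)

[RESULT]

■✹■■■■✹■■■    
■■■✹■■■■■■    
■■■✹✹✹■■■■    
■■■■■■■■■■    
■■✹■✹✹■■■■    
■■✹■✹■✹✹■■    
■■■✹■✹■■■■    
✹■■■■■■✹■■    
■■■■■■■■■■    
■✹■■■■■■■■    
              
              
              
              
              
              
              


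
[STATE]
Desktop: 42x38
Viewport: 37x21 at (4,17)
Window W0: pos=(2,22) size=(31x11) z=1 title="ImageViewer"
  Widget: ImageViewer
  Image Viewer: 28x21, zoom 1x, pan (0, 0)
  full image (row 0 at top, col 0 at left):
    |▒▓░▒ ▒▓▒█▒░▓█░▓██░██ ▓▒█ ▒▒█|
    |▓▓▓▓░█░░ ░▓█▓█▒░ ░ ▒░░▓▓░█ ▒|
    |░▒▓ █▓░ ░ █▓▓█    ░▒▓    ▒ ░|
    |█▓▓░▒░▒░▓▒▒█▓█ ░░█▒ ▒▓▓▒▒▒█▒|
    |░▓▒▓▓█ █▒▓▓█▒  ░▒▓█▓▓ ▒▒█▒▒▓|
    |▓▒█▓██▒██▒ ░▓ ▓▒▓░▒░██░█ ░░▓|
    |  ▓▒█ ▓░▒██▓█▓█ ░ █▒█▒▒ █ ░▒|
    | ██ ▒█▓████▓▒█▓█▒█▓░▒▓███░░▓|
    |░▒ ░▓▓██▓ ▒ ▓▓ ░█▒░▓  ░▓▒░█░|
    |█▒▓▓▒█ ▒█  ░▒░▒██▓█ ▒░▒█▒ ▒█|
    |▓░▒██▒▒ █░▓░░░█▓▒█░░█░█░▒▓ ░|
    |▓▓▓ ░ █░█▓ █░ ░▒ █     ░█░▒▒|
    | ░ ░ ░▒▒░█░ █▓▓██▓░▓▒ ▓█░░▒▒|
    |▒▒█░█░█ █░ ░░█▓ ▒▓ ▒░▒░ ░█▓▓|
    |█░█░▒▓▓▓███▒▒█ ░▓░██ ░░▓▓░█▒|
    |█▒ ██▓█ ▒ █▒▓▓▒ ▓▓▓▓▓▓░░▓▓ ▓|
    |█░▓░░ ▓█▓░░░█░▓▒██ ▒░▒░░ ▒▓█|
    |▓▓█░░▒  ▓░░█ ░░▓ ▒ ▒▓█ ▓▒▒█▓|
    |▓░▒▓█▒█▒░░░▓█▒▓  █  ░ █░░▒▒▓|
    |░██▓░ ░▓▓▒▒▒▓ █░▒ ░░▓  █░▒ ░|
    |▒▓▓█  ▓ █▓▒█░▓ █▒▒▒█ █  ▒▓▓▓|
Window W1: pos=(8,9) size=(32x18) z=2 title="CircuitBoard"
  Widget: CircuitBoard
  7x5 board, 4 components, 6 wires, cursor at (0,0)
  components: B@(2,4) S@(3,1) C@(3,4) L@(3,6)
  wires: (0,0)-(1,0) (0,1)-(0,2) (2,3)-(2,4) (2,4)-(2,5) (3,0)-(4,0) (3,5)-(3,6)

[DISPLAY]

    ┃2               · ─ B ─ ·     ┃ 
    ┃                              ┃ 
    ┃3   ·   S           C   · ─ L ┃ 
    ┃    │                         ┃ 
    ┃4   ·                         ┃ 
━━━━┃Cursor: (0,0)                 ┃ 
Imag┃                              ┃ 
────┃                              ┃ 
▓░▒ ┃                              ┃ 
▓▓▓░┗━━━━━━━━━━━━━━━━━━━━━━━━━━━━━━┛ 
▒▓ █▓░ ░ █▓▓█    ░▒▓    ▒ ░ ┃        
▓▓░▒░▒░▓▒▒█▓█ ░░█▒ ▒▓▓▒▒▒█▒ ┃        
▓▒▓▓█ █▒▓▓█▒  ░▒▓█▓▓ ▒▒█▒▒▓ ┃        
▒█▓██▒██▒ ░▓ ▓▒▓░▒░██░█ ░░▓ ┃        
 ▓▒█ ▓░▒██▓█▓█ ░ █▒█▒▒ █ ░▒ ┃        
━━━━━━━━━━━━━━━━━━━━━━━━━━━━┛        
                                     
                                     
                                     
                                     
                                     


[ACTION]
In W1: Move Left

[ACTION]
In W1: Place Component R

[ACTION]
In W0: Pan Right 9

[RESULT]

    ┃2               · ─ B ─ ·     ┃ 
    ┃                              ┃ 
    ┃3   ·   S           C   · ─ L ┃ 
    ┃    │                         ┃ 
    ┃4   ·                         ┃ 
━━━━┃Cursor: (0,0)                 ┃ 
Imag┃                              ┃ 
────┃                              ┃ 
░▓█░┃                              ┃ 
▓█▓█┗━━━━━━━━━━━━━━━━━━━━━━━━━━━━━━┛ 
█▓▓█    ░▒▓    ▒ ░          ┃        
▒█▓█ ░░█▒ ▒▓▓▒▒▒█▒          ┃        
▓█▒  ░▒▓█▓▓ ▒▒█▒▒▓          ┃        
 ░▓ ▓▒▓░▒░██░█ ░░▓          ┃        
█▓█▓█ ░ █▒█▒▒ █ ░▒          ┃        
━━━━━━━━━━━━━━━━━━━━━━━━━━━━┛        
                                     
                                     
                                     
                                     
                                     


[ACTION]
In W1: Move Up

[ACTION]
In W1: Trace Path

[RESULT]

    ┃2               · ─ B ─ ·     ┃ 
    ┃                              ┃ 
    ┃3   ·   S           C   · ─ L ┃ 
    ┃    │                         ┃ 
    ┃4   ·                         ┃ 
━━━━┃Cursor: (0,0)  Trace: R (1 nod┃ 
Imag┃                              ┃ 
────┃                              ┃ 
░▓█░┃                              ┃ 
▓█▓█┗━━━━━━━━━━━━━━━━━━━━━━━━━━━━━━┛ 
█▓▓█    ░▒▓    ▒ ░          ┃        
▒█▓█ ░░█▒ ▒▓▓▒▒▒█▒          ┃        
▓█▒  ░▒▓█▓▓ ▒▒█▒▒▓          ┃        
 ░▓ ▓▒▓░▒░██░█ ░░▓          ┃        
█▓█▓█ ░ █▒█▒▒ █ ░▒          ┃        
━━━━━━━━━━━━━━━━━━━━━━━━━━━━┛        
                                     
                                     
                                     
                                     
                                     


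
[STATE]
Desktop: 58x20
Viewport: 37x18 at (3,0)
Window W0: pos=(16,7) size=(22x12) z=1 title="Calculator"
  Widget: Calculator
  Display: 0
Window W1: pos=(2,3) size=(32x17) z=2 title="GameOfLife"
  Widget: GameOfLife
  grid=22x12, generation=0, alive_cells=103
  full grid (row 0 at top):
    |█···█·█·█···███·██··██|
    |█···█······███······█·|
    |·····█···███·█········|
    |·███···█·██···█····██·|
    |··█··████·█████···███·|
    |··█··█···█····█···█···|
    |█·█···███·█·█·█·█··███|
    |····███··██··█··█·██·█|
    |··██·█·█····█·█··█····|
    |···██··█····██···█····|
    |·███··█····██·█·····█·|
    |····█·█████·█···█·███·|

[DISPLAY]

                                     
                                     
                                     
━━━━━━━━━━━━━━━━━━━━━━━━━━━━━━┓      
 GameOfLife                   ┃      
──────────────────────────────┨      
Gen: 0                        ┃      
█···█·█·█···███·██··██        ┃━━━┓  
█···█······███······█·        ┃   ┃  
·····█···███·█········        ┃───┨  
·███···█·██···█····██·        ┃  0┃  
··█··████·█████···███·        ┃   ┃  
··█··█···█····█···█···        ┃   ┃  
█·█···███·█·█·█·█··███        ┃   ┃  
····███··██··█··█·██·█        ┃   ┃  
··██·█·█····█·█··█····        ┃   ┃  
···██··█····██···█····        ┃   ┃  
·███··█····██·█·····█·        ┃   ┃  


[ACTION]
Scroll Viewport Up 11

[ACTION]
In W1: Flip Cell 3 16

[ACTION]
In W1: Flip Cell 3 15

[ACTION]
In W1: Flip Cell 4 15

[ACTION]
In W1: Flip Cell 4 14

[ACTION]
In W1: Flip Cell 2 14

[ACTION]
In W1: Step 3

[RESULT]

                                     
                                     
                                     
━━━━━━━━━━━━━━━━━━━━━━━━━━━━━━┓      
 GameOfLife                   ┃      
──────────────────────────────┨      
Gen: 3                        ┃      
·········█············        ┃━━━┓  
········█·█···········        ┃   ┃  
·██····█··█···········        ┃───┨  
███·····█···██·███·███        ┃  0┃  
·██···███··███····█···        ┃   ┃  
·██···███·█·█···███···        ┃   ┃  
·██·█████·██··█·█····█        ┃   ┃  
·█·████·····█·█·█·█·█·        ┃   ┃  
···█··██······█···█···        ┃   ┃  
····█·██·····█·██·█···        ┃   ┃  
····██········█···█·█·        ┃   ┃  
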